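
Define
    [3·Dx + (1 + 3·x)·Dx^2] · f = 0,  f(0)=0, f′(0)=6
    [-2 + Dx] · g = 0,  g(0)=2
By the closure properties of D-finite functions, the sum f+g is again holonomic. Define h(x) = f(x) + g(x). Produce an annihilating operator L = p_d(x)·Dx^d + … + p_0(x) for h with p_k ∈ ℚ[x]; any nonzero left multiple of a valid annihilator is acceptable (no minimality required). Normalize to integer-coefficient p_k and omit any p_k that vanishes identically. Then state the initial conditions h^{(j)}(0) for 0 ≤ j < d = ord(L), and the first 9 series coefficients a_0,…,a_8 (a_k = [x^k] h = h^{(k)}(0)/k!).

f: a_k = 0, 6, -9, 18, -81/2, 486/5, -243, 4374/7, -6561/4, …
g: a_k = 2, 4, 4, 8/3, 4/3, 8/15, 8/45, 16/315, 4/315, …
L₀ := lclm(L_f,L_g); ord L₀ ≤ 2+1.
L = (-48 - 36·x)·Dx + (14 - 24·x - 36·x^2)·Dx^2 + (5 + 21·x + 18·x^2)·Dx^3  (order 3).
h: a_k = 2, 10, -5, 62/3, -235/6, 1466/15, -10927/45, 196846/315, -2066699/1260, …
ICs: h(0) = 2, h′(0) = 10, h′′(0) = -10.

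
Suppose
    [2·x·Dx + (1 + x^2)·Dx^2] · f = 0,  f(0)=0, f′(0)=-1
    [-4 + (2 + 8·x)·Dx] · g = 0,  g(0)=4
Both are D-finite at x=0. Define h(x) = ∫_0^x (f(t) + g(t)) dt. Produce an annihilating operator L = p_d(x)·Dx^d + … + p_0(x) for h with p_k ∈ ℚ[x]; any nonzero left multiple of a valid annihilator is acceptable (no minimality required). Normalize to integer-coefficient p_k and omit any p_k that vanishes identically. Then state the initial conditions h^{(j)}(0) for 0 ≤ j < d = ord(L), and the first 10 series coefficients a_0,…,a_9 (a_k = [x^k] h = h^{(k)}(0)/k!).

L = (-4 - 40·x + 12·x^2 + 24·x^3)·Dx^2 + (-14 - 16·x - 50·x^2 + 48·x^3 + 84·x^4)·Dx^3 + (-2 - 6·x + 12·x^2 + 18·x^3 + 14·x^4 + 24·x^5)·Dx^4  (order 4).
h: a_k = 0, 4, 7/2, -8/3, 49/12, -8, 559/30, -48, 7393/56, -1144/3, …
ICs: h(0) = 0, h′(0) = 4, h′′(0) = 7, h′′′(0) = -16.

f: a_k = 0, -1, 0, 1/3, 0, -1/5, 0, 1/7, 0, -1/9, …
g: a_k = 4, 8, -8, 16, -40, 112, -336, 1056, -3432, 11440, …
h₀=f+g: left-lcm gives L₀, ord ≤ 3.
h=∫h₀ ⇒ L = L₀·Dx.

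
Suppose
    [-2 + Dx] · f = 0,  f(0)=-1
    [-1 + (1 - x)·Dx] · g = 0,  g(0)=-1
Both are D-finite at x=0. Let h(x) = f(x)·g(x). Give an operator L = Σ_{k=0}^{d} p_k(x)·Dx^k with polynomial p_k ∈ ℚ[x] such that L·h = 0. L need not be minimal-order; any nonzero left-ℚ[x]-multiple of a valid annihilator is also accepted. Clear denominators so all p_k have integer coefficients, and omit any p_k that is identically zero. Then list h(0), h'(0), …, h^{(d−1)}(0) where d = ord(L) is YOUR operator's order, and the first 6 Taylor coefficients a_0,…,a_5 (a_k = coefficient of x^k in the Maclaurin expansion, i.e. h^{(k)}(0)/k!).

f: a_k = -1, -2, -2, -4/3, -2/3, -4/15, …
g: a_k = -1, -1, -1, -1, -1, -1, …
L₀ := L_f ⊗_s L_g (sym. prod.), ord ≤ 1.
L = (3 - 2·x) + (-1 + x)·Dx  (order 1).
h: a_k = 1, 3, 5, 19/3, 7, 109/15, …
ICs: h(0) = 1.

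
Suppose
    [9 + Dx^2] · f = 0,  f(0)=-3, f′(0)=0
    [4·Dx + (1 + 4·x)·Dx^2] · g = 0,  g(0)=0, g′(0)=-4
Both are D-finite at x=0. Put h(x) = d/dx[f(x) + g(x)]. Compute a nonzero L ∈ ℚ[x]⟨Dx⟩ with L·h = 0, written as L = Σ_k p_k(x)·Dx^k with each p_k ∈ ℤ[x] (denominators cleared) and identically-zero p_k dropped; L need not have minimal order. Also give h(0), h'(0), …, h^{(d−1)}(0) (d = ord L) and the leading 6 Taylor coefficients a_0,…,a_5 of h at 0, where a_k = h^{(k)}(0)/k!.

f: a_k = -3, 0, 27/2, 0, -81/8, 0, …
g: a_k = 0, -4, 8, -64/3, 64, -1024/5, …
Weyl lclm of L_f,L_g ⇒ L₀ (ord ≤ 4).
h₀' ⇒ L via d/dx closure of L₀.
L = (3780 + 2592·x + 5184·x^2) + (369 + 2124·x + 3888·x^2 + 5184·x^3)·Dx + (420 + 288·x + 576·x^2)·Dx^2 + (41 + 236·x + 432·x^2 + 576·x^3)·Dx^3  (order 3).
h: a_k = -4, 43, -64, 431/2, -1024, 164569/40, …
ICs: h(0) = -4, h′(0) = 43, h′′(0) = -128.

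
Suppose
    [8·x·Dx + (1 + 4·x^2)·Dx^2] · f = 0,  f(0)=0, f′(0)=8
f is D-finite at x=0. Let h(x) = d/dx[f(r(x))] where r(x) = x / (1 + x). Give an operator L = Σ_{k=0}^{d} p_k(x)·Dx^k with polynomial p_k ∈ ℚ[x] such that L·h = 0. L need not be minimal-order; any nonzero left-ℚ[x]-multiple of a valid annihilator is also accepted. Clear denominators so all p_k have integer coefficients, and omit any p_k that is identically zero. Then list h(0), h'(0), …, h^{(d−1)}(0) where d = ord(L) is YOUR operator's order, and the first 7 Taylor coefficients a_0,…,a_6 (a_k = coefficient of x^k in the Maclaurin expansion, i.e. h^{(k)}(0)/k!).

f: a_k = 0, 8, 0, -32/3, 0, 128/5, 0, …
L₀ from L_f via x↦r, Dx↦r'^{-1}Dx.
h₀' ⇒ L via d/dx closure of L₀.
L = (2 + 10·x) + (1 + 2·x + 5·x^2)·Dx  (order 1).
h: a_k = 8, -16, -8, 96, -152, -176, 1112, …
ICs: h(0) = 8.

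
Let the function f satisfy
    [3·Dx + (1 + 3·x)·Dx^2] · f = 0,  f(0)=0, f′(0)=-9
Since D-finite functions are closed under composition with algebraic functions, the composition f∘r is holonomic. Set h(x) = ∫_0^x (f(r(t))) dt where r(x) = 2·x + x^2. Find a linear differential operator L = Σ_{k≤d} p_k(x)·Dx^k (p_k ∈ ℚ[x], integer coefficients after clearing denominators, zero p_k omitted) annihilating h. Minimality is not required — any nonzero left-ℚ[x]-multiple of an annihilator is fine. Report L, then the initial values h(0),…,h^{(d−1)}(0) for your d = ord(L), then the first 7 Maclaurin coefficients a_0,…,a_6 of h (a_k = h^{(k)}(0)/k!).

f: a_k = 0, -9, 27/2, -27, 243/4, -729/5, 729/2, …
h₀=f(r): pull back L_f along r ⇒ L₀.
Integrate: L := L₀·Dx.
L = (5 + 6·x + 3·x^2)·Dx^2 + (1 + 7·x + 9·x^2 + 3·x^3)·Dx^3  (order 3).
h: a_k = 0, 0, -9, 15, -81/2, 1323/10, -2403/5, …
ICs: h(0) = 0, h′(0) = 0, h′′(0) = -18.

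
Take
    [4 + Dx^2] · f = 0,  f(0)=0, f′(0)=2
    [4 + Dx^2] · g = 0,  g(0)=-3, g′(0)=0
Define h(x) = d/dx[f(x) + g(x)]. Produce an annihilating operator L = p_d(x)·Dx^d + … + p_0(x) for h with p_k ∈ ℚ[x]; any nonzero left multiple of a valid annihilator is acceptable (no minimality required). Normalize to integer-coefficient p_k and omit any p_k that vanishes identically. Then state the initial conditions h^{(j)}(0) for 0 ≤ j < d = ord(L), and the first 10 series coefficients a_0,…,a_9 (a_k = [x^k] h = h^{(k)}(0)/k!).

f: a_k = 0, 2, 0, -4/3, 0, 4/15, 0, -8/315, 0, 4/2835, …
g: a_k = -3, 0, 6, 0, -2, 0, 4/15, 0, -2/105, 0, …
L₀ := lclm(L_f,L_g); ord L₀ ≤ 2+2.
Derive L from L₀ (diff closure).
L = 4 + Dx^2  (order 2).
h: a_k = 2, 12, -4, -8, 4/3, 8/5, -8/45, -16/105, 4/315, 8/945, …
ICs: h(0) = 2, h′(0) = 12.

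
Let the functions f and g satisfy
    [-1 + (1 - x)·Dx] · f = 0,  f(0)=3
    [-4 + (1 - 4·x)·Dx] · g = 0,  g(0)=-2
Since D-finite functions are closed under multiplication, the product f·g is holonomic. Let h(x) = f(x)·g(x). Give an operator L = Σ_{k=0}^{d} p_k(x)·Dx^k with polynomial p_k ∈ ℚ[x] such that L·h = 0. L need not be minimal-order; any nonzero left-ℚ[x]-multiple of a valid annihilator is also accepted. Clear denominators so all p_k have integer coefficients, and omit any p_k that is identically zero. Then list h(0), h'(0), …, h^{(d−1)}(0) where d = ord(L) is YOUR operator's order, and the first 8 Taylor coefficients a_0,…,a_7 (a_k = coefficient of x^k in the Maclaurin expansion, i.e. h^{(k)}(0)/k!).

f: a_k = 3, 3, 3, 3, 3, 3, 3, 3, …
g: a_k = -2, -8, -32, -128, -512, -2048, -8192, -32768, …
Product ⇒ symmetric product L₀, ord ≤ 1.
L = (-5 + 8·x) + (1 - 5·x + 4·x^2)·Dx  (order 1).
h: a_k = -6, -30, -126, -510, -2046, -8190, -32766, -131070, …
ICs: h(0) = -6.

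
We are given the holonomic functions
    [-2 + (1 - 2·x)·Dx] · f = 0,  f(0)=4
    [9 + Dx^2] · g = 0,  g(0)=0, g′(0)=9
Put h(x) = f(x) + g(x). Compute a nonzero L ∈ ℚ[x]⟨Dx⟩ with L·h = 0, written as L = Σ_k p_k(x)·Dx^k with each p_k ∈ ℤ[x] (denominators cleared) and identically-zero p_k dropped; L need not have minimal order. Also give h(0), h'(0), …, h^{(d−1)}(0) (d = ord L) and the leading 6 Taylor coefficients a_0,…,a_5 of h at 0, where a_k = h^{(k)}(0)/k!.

f: a_k = 4, 8, 16, 32, 64, 128, …
g: a_k = 0, 9, 0, -27/2, 0, 243/40, …
Weyl lclm of L_f,L_g ⇒ L₀ (ord ≤ 3).
L = (594 - 648·x + 648·x^2) + (-153 + 630·x - 972·x^2 + 648·x^3)·Dx + (66 - 72·x + 72·x^2)·Dx^2 + (-17 + 70·x - 108·x^2 + 72·x^3)·Dx^3  (order 3).
h: a_k = 4, 17, 16, 37/2, 64, 5363/40, …
ICs: h(0) = 4, h′(0) = 17, h′′(0) = 32.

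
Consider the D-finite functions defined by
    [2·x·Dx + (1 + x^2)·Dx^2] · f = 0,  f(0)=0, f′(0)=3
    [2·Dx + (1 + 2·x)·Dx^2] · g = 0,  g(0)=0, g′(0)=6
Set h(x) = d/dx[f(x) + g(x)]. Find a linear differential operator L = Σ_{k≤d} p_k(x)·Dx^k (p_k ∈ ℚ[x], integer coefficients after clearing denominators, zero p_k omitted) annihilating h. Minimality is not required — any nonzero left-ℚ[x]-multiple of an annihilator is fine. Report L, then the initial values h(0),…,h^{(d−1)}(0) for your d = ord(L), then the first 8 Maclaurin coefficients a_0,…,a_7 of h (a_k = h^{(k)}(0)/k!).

L = (-2 - 12·x + 6·x^2 + 4·x^3) + (-5 - 4·x - 9·x^2 + 12·x^3 + 8·x^4)·Dx + (-1 - x + 2·x^2 + x^3 + 3·x^4 + 2·x^5)·Dx^2  (order 2).
h: a_k = 9, -12, 21, -48, 99, -192, 381, -768, …
ICs: h(0) = 9, h′(0) = -12.

f: a_k = 0, 3, 0, -1, 0, 3/5, 0, -3/7, …
g: a_k = 0, 6, -6, 8, -12, 96/5, -32, 384/7, …
L₀ := lclm(L_f,L_g); ord L₀ ≤ 2+2.
Differentiate: ansatz ord ≤ ord L₀ ⇒ L.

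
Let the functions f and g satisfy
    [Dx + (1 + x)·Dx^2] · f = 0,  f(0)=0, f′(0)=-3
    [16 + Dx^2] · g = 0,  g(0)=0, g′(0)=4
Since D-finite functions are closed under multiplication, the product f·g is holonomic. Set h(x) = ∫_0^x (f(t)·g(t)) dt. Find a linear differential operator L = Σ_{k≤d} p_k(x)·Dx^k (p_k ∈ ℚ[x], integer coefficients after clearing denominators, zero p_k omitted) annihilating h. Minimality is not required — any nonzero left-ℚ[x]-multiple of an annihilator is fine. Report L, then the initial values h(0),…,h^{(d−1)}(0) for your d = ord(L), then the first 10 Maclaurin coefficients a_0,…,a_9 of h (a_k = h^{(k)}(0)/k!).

L = (15072 + 62976·x + 97024·x^2 + 65536·x^3 + 16384·x^4)·Dx + (1984 + 6080·x + 6144·x^2 + 2048·x^3)·Dx^2 + (1950 + 8000·x + 12192·x^2 + 8192·x^3 + 2048·x^4)·Dx^3 + (124 + 380·x + 384·x^2 + 128·x^3)·Dx^4 + (63 + 254·x + 383·x^2 + 256·x^3 + 64·x^4)·Dx^5  (order 5).
h: a_k = 0, 0, 0, -4, 3/2, 28/5, -13/6, -52/21, 17/20, 124/189, …
ICs: h(0) = 0, h′(0) = 0, h′′(0) = 0, h′′′(0) = -24, h′′′′(0) = 36.

f: a_k = 0, -3, 3/2, -1, 3/4, -3/5, 1/2, -3/7, 3/8, -1/3, …
g: a_k = 0, 4, 0, -32/3, 0, 128/15, 0, -1024/315, 0, 2048/2835, …
Sym-product of L_f,L_g gives L₀ (≤ ord 4).
h=∫₀ˣh₀: take L = L₀·Dx.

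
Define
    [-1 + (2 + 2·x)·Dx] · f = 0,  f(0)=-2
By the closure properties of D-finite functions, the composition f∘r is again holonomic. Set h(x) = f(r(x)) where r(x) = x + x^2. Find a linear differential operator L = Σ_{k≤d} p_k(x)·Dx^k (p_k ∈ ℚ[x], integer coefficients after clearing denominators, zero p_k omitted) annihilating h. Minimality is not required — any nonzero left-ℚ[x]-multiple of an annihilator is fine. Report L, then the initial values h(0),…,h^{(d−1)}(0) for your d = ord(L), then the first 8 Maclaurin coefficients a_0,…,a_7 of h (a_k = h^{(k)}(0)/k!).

L = (-1 - 2·x) + (2 + 2·x + 2·x^2)·Dx  (order 1).
h: a_k = -2, -1, -3/4, 3/8, -3/64, -15/128, 57/512, -21/1024, …
ICs: h(0) = -2.

f: a_k = -2, -1, 1/4, -1/8, 5/64, -7/128, 21/512, -33/1024, …
f∘r: x↦r, Dx↦Dx/r' in L_f ⇒ L₀.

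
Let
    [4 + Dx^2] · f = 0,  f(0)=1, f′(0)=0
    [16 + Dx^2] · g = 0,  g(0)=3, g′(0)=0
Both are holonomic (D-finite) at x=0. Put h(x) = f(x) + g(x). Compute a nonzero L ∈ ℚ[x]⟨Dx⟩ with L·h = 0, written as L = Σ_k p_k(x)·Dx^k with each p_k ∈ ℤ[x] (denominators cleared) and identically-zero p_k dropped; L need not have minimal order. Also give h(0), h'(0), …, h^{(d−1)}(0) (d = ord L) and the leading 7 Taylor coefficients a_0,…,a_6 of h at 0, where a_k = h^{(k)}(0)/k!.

L = 64 + 20·Dx^2 + Dx^4  (order 4).
h: a_k = 4, 0, -26, 0, 98/3, 0, -772/45, …
ICs: h(0) = 4, h′(0) = 0, h′′(0) = -52, h′′′(0) = 0.

f: a_k = 1, 0, -2, 0, 2/3, 0, -4/45, …
g: a_k = 3, 0, -24, 0, 32, 0, -256/15, …
f+g: L₀ = lclm(L_f,L_g), ord ≤ 2+2.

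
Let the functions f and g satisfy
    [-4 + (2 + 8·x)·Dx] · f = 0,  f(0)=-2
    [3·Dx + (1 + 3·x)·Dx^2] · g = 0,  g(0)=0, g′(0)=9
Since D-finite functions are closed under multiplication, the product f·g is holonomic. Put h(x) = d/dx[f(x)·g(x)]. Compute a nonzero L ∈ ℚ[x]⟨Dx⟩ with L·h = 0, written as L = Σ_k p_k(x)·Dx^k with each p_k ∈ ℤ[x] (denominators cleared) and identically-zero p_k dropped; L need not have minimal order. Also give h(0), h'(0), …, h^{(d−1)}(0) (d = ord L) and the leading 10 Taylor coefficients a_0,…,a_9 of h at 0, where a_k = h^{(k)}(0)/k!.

L = (4 + 24·x + 24·x^2) + (8 + 74·x + 216·x^2 + 192·x^3)·Dx + (1 + 13·x + 62·x^2 + 128·x^3 + 96·x^4)·Dx^2  (order 2).
h: a_k = -18, -18, 108, -450, 1737, -32616/5, 121122/5, -3135942/35, 4638141/14, -8590203/7, …
ICs: h(0) = -18, h′(0) = -18.

f: a_k = -2, -4, 4, -8, 20, -56, 168, -528, 1716, -5720, …
g: a_k = 0, 9, -27/2, 27, -243/4, 729/5, -729/2, 6561/7, -19683/8, 6561, …
L₀ := L_f ⊗_s L_g (sym. prod.), ord ≤ 2.
Differentiate: ansatz ord ≤ ord L₀ ⇒ L.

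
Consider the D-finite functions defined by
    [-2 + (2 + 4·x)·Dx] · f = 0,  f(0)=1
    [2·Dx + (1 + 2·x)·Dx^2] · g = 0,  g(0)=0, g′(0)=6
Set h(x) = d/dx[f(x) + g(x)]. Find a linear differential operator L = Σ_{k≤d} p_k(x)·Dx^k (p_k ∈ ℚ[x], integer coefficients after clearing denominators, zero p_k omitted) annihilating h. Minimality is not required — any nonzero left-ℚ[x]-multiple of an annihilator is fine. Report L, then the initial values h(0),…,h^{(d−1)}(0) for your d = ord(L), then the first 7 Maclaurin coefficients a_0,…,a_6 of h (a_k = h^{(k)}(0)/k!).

f: a_k = 1, 1, -1/2, 1/2, -5/8, 7/8, -21/16, …
g: a_k = 0, 6, -6, 8, -12, 96/5, -32, …
h₀=f+g: left-lcm gives L₀, ord ≤ 3.
Derive L from L₀ (diff closure).
L = 2 + (5 + 10·x)·Dx + (1 + 4·x + 4·x^2)·Dx^2  (order 2).
h: a_k = 7, -13, 51/2, -101/2, 803/8, -1599/8, 6375/16, …
ICs: h(0) = 7, h′(0) = -13.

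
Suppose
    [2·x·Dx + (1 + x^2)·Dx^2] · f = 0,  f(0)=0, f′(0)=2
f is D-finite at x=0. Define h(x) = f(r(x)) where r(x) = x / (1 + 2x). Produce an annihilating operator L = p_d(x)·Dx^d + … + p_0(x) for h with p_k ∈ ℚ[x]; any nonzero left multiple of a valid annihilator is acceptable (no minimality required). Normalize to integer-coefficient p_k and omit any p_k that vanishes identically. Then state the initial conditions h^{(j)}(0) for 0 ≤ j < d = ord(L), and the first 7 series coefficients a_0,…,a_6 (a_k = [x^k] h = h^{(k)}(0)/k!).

f: a_k = 0, 2, 0, -2/3, 0, 2/5, 0, …
L₀ from L_f via x↦r, Dx↦r'^{-1}Dx.
L = (4 + 10·x)·Dx + (1 + 4·x + 5·x^2)·Dx^2  (order 2).
h: a_k = 0, 2, -4, 22/3, -12, 82/5, -44/3, …
ICs: h(0) = 0, h′(0) = 2.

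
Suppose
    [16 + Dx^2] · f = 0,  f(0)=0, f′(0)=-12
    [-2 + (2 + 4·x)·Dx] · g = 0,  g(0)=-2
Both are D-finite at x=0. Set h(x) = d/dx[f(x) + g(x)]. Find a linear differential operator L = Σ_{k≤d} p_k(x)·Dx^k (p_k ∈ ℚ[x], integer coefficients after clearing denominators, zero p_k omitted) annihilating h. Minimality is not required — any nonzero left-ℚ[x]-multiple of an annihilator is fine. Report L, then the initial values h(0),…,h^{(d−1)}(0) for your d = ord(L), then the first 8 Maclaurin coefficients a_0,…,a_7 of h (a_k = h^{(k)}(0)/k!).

L = (-496 - 1024·x - 1024·x^2) + (-304 - 1632·x - 3072·x^2 - 2048·x^3)·Dx + (-31 - 64·x - 64·x^2)·Dx^2 + (-19 - 102·x - 192·x^2 - 128·x^3)·Dx^3  (order 3).
h: a_k = -14, 2, 93, 5, -547/4, 63/4, 4727/120, 429/8, …
ICs: h(0) = -14, h′(0) = 2, h′′(0) = 186.

f: a_k = 0, -12, 0, 32, 0, -128/5, 0, 1024/105, …
g: a_k = -2, -2, 1, -1, 5/4, -7/4, 21/8, -33/8, …
Weyl lclm of L_f,L_g ⇒ L₀ (ord ≤ 3).
Derive L from L₀ (diff closure).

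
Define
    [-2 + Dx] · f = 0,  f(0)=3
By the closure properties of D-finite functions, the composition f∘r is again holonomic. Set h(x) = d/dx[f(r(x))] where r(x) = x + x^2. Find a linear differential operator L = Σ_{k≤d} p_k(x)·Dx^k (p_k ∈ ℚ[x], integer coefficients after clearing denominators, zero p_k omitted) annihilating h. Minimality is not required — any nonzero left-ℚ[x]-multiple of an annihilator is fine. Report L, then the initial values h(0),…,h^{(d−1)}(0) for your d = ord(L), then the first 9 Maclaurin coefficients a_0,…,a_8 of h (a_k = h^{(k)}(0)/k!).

f: a_k = 3, 6, 6, 4, 2, 4/5, 4/15, 8/105, 2/105, …
f∘r: x↦r, Dx↦Dx/r' in L_f ⇒ L₀.
h=h₀': d/dx-closure on L₀ ⇒ L.
L = (4 + 8·x + 8·x^2) + (-1 - 2·x)·Dx  (order 1).
h: a_k = 6, 24, 48, 80, 104, 608/5, 1856/15, 12224/105, 2096/21, …
ICs: h(0) = 6.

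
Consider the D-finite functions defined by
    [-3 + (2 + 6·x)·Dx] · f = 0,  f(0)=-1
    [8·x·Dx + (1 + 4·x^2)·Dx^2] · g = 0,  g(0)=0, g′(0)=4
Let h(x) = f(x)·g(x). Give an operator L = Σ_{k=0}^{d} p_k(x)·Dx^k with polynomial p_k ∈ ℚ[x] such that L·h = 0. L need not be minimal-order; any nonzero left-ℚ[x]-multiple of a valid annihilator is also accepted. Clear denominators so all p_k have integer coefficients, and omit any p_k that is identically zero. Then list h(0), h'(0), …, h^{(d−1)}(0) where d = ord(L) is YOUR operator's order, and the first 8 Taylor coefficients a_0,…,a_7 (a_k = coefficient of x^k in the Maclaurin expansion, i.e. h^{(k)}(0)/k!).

L = (27 - 48·x - 36·x^2) + (-12 - 4·x + 144·x^2 + 144·x^3)·Dx + (4 + 24·x + 52·x^2 + 96·x^3 + 144·x^4)·Dx^2  (order 2).
h: a_k = 0, -4, -6, 59/6, 5/4, -983/160, -11769/320, 841319/8960, …
ICs: h(0) = 0, h′(0) = -4.

f: a_k = -1, -3/2, 9/8, -27/16, 405/128, -1701/256, 15309/1024, -72171/2048, …
g: a_k = 0, 4, 0, -16/3, 0, 64/5, 0, -256/7, …
Sym-product of L_f,L_g gives L₀ (≤ ord 2).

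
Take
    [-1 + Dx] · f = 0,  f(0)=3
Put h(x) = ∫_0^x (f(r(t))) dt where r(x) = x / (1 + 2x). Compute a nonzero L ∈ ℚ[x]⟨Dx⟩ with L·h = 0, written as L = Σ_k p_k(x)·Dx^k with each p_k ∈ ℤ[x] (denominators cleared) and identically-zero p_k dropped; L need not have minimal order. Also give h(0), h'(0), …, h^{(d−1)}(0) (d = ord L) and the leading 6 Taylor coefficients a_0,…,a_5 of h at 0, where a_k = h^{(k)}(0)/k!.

L = -Dx + (1 + 4·x + 4·x^2)·Dx^2  (order 2).
h: a_k = 0, 3, 3/2, -3/2, 13/8, -71/40, …
ICs: h(0) = 0, h′(0) = 3.

f: a_k = 3, 3, 3/2, 1/2, 1/8, 1/40, …
Substitute x→r, Dx→(1/r')Dx; clear ⇒ L₀.
Integrate: L := L₀·Dx.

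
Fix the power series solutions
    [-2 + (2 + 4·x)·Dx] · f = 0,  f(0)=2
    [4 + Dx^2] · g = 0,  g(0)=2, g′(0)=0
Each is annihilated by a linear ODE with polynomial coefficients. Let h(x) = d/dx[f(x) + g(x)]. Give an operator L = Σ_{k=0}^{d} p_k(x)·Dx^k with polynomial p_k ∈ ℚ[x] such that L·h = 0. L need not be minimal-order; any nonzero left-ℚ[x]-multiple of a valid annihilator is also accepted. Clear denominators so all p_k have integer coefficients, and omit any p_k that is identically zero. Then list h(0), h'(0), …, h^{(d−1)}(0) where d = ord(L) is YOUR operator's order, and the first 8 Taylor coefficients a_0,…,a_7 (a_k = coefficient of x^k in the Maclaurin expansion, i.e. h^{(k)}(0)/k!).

f: a_k = 2, 2, -1, 1, -5/4, 7/4, -21/8, 33/8, …
g: a_k = 2, 0, -4, 0, 4/3, 0, -8/45, 0, …
L₀ := lclm(L_f,L_g); ord L₀ ≤ 1+2.
h=h₀': d/dx-closure on L₀ ⇒ L.
L = (-76 - 64·x - 64·x^2) + (-28 - 120·x - 192·x^2 - 128·x^3)·Dx + (-19 - 16·x - 16·x^2)·Dx^2 + (-7 - 30·x - 48·x^2 - 32·x^3)·Dx^3  (order 3).
h: a_k = 2, -10, 3, 1/3, 35/4, -1009/60, 231/8, -134879/2520, …
ICs: h(0) = 2, h′(0) = -10, h′′(0) = 6.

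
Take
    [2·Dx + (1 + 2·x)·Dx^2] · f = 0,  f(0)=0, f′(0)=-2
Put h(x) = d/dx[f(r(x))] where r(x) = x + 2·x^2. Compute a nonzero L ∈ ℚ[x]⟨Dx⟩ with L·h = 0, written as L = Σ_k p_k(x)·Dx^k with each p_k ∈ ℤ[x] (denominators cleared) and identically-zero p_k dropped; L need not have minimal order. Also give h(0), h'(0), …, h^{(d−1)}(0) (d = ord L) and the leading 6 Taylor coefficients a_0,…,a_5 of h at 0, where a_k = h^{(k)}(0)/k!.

f: a_k = 0, -2, 2, -8/3, 4, -32/5, …
h₀=f(r): pull back L_f along r ⇒ L₀.
h₀' ⇒ L via d/dx closure of L₀.
L = (-2 + 8·x + 16·x^2) + (1 + 6·x + 12·x^2 + 16·x^3)·Dx  (order 1).
h: a_k = -2, -4, 16, -16, -32, 128, …
ICs: h(0) = -2.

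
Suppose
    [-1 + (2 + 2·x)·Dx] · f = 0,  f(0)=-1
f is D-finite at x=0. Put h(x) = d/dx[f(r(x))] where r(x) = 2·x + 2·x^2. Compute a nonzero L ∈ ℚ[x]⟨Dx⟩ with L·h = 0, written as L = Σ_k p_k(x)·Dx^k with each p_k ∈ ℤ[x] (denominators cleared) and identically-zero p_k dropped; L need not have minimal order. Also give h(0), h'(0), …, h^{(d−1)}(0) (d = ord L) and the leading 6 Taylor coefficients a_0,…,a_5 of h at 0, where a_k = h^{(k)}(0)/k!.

f: a_k = -1, -1/2, 1/8, -1/16, 5/128, -7/256, …
f∘r: x↦r, Dx↦Dx/r' in L_f ⇒ L₀.
h₀' ⇒ L via d/dx closure of L₀.
L = 1 + (-1 - 4·x - 6·x^2 - 4·x^3)·Dx  (order 1).
h: a_k = -1, -1, 3/2, -3/2, 5/8, 9/8, …
ICs: h(0) = -1.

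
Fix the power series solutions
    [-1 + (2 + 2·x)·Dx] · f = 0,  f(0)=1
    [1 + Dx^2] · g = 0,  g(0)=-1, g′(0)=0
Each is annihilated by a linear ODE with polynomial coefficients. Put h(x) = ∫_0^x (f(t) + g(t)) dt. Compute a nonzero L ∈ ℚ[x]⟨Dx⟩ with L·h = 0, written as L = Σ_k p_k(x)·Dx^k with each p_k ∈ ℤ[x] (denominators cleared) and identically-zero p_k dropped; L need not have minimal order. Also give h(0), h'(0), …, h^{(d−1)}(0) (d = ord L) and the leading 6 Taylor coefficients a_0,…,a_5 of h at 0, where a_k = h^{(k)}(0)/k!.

f: a_k = 1, 1/2, -1/8, 1/16, -5/128, 7/256, …
g: a_k = -1, 0, 1/2, 0, -1/24, 0, …
h₀=f+g: left-lcm gives L₀, ord ≤ 3.
∫: right-multiply L₀ by Dx.
L = (-7 - 8·x - 4·x^2)·Dx + (6 + 22·x + 24·x^2 + 8·x^3)·Dx^2 + (-7 - 8·x - 4·x^2)·Dx^3 + (6 + 22·x + 24·x^2 + 8·x^3)·Dx^4  (order 4).
h: a_k = 0, 0, 1/4, 1/8, 1/64, -31/1920, …
ICs: h(0) = 0, h′(0) = 0, h′′(0) = 1/2, h′′′(0) = 3/4.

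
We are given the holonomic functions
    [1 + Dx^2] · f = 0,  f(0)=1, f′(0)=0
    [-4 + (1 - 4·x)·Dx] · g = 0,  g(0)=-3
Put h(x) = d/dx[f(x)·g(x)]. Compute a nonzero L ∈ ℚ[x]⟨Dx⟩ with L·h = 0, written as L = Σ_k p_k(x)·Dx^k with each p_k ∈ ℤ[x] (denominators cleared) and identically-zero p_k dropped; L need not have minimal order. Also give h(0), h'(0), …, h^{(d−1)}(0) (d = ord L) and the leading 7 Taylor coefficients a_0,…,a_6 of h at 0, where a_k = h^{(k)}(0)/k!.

f: a_k = 1, 0, -1/2, 0, 1/24, 0, -1/720, …
g: a_k = -3, -12, -48, -192, -768, -3072, -12288, …
h₀=f·g: eliminate ⇒ L₀, order ≤ 2·1.
Derive L from L₀ (diff closure).
L = (-31 - 8·x + 16·x^2) + (-8 + 32·x)·Dx + (1 - 8·x + 16·x^2)·Dx^2  (order 2).
h: a_k = -12, -93, -558, -5953/2, -29765/2, -2857439/40, -20002073/60, …
ICs: h(0) = -12, h′(0) = -93.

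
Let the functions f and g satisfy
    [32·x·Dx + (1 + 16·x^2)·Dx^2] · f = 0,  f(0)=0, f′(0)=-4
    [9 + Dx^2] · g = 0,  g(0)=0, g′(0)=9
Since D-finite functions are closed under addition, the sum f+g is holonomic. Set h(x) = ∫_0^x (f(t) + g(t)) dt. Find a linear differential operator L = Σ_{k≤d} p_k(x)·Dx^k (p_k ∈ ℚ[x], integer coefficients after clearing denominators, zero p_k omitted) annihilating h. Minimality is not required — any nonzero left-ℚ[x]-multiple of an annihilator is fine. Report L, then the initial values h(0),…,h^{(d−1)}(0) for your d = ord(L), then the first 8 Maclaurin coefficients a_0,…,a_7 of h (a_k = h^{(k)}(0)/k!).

f: a_k = 0, -4, 0, 64/3, 0, -1024/5, 0, 16384/7, …
g: a_k = 0, 9, 0, -27/2, 0, 243/40, 0, -729/560, …
Weyl lclm of L_f,L_g ⇒ L₀ (ord ≤ 4).
Integrate: L := L₀·Dx.
L = (-52704·x + 967680·x^3 + 663552·x^5)·Dx^2 + (-207 + 13104·x^2 + 283392·x^4 + 331776·x^6)·Dx^3 + (-5856·x + 107520·x^3 + 73728·x^5)·Dx^4 + (-23 + 1456·x^2 + 31488·x^4 + 36864·x^6)·Dx^5  (order 5).
h: a_k = 0, 0, 5/2, 0, 47/24, 0, -7949/240, 0, …
ICs: h(0) = 0, h′(0) = 0, h′′(0) = 5, h′′′(0) = 0, h′′′′(0) = 47.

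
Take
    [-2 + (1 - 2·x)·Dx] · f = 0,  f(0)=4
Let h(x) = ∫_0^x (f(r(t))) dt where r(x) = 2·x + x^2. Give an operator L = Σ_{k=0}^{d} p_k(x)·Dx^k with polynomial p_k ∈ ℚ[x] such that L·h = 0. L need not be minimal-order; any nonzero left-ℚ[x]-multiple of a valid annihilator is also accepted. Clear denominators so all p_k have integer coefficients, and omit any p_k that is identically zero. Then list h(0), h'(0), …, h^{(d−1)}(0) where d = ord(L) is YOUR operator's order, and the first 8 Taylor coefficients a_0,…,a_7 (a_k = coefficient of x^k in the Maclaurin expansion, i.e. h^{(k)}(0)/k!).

L = (4 + 4·x)·Dx + (-1 + 4·x + 2·x^2)·Dx^2  (order 2).
h: a_k = 0, 4, 8, 24, 80, 1424/5, 1056, 28192/7, …
ICs: h(0) = 0, h′(0) = 4.

f: a_k = 4, 8, 16, 32, 64, 128, 256, 512, …
f∘r: x↦r, Dx↦Dx/r' in L_f ⇒ L₀.
∫: right-multiply L₀ by Dx.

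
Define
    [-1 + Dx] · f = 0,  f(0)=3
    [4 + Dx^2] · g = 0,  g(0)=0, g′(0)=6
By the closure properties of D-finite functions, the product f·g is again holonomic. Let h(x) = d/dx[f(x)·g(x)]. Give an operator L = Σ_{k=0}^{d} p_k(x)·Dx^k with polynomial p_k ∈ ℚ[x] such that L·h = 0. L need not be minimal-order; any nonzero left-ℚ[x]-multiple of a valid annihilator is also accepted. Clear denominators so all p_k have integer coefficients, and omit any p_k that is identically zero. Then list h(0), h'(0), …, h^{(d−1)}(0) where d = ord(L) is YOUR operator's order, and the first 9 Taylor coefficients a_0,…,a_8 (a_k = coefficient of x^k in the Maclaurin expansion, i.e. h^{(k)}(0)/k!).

L = 5 - 2·Dx + Dx^2  (order 2).
h: a_k = 18, 36, -9, -36, -57/4, 33/10, 139/40, 3/5, -359/2240, …
ICs: h(0) = 18, h′(0) = 36.

f: a_k = 3, 3, 3/2, 1/2, 1/8, 1/40, 1/240, 1/1680, 1/13440, …
g: a_k = 0, 6, 0, -4, 0, 4/5, 0, -8/105, 0, …
f·g: L₀ = L_f ⊗_s L_g, ord ≤ 1·2.
Derive L from L₀ (diff closure).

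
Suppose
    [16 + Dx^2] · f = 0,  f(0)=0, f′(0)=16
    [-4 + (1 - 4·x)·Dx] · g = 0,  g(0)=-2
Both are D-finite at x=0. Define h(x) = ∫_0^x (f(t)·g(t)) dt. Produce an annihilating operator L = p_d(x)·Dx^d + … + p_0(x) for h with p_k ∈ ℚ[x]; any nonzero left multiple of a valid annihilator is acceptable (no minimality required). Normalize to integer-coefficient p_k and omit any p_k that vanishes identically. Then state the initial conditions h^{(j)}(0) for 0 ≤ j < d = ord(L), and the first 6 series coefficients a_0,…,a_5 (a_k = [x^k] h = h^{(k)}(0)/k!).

f: a_k = 0, 16, 0, -128/3, 0, 512/15, …
g: a_k = -2, -8, -32, -128, -512, -2048, …
h₀=f·g: eliminate ⇒ L₀, order ≤ 2·1.
∫: right-multiply L₀ by Dx.
L = (-16 + 64·x)·Dx + 8·Dx^2 + (-1 + 4·x)·Dx^3  (order 3).
h: a_k = 0, 0, -16, -128/3, -320/3, -1024/3, …
ICs: h(0) = 0, h′(0) = 0, h′′(0) = -32.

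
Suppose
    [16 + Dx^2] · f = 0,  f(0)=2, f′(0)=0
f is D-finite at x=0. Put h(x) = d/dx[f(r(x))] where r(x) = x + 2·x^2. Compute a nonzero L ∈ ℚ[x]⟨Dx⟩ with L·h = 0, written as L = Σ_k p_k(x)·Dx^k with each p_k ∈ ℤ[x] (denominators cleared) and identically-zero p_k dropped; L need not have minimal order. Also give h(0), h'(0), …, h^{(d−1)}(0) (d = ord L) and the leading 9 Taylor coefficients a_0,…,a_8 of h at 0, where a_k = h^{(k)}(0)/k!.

L = (64 + 256·x + 1536·x^2 + 4096·x^3 + 4096·x^4) + (-12 - 48·x)·Dx + (1 + 8·x + 16·x^2)·Dx^2  (order 2).
h: a_k = 0, -32, -192, -512/3, 2560/3, 45056/15, 57344/15, -851968/315, -557056/35, …
ICs: h(0) = 0, h′(0) = -32.

f: a_k = 2, 0, -16, 0, 64/3, 0, -512/45, 0, 1024/315, …
f∘r: x↦r, Dx↦Dx/r' in L_f ⇒ L₀.
Differentiate: ansatz ord ≤ ord L₀ ⇒ L.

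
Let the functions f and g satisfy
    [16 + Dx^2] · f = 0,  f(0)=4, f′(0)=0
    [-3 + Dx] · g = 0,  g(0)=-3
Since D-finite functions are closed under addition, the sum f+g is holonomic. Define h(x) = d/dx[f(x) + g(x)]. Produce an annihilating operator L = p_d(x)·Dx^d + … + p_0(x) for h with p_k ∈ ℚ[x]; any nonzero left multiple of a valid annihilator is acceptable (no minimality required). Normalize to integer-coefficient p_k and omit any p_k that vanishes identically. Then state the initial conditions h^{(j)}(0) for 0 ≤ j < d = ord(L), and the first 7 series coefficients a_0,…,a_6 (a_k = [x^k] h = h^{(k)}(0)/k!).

L = 48 - 16·Dx + 3·Dx^2 - Dx^3  (order 3).
h: a_k = -9, -91, -81/2, 781/6, -243/8, -18571/120, -729/80, …
ICs: h(0) = -9, h′(0) = -91, h′′(0) = -81.

f: a_k = 4, 0, -32, 0, 128/3, 0, -1024/45, …
g: a_k = -3, -9, -27/2, -27/2, -81/8, -243/40, -243/80, …
L₀ := lclm(L_f,L_g); ord L₀ ≤ 2+1.
Differentiate: ansatz ord ≤ ord L₀ ⇒ L.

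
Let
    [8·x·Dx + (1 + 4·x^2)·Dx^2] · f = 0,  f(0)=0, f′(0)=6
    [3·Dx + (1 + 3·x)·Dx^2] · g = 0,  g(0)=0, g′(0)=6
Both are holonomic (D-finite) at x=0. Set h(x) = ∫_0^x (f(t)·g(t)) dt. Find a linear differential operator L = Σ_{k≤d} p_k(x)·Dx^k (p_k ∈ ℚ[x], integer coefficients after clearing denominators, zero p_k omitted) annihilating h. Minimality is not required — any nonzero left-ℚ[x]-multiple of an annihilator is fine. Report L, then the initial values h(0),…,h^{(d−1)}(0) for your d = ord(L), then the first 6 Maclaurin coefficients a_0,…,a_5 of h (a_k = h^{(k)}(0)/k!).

f: a_k = 0, 6, 0, -8, 0, 96/5, …
g: a_k = 0, 6, -9, 18, -81/2, 486/5, …
h₀=f·g: eliminate ⇒ L₀, order ≤ 2·2.
h=∫₀ˣh₀: take L = L₀·Dx.
L = (1632 + 8496·x + 23040·x^2 + 110016·x^3 + 207360·x^4 + 269568·x^5 + 82944·x^7)·Dx^2 + (418 + 6672·x + 44112·x^2 + 151488·x^3 + 393984·x^4 + 642816·x^5 + 725760·x^6 + 82944·x^7 + 290304·x^8)·Dx^3 + (204 + 1844·x + 12096·x^2 + 47408·x^3 + 122880·x^4 + 240192·x^5 + 331776·x^6 + 361728·x^7 + 82944·x^8 + 165888·x^9)·Dx^4 + (25 + 246·x + 1217·x^2 + 4128·x^3 + 10624·x^4 + 22080·x^5 + 34272·x^6 + 41472·x^7 + 43776·x^8 + 13824·x^9 + 20736·x^10)·Dx^5  (order 5).
h: a_k = 0, 0, 0, 12, -27/2, 12, …
ICs: h(0) = 0, h′(0) = 0, h′′(0) = 0, h′′′(0) = 72, h′′′′(0) = -324.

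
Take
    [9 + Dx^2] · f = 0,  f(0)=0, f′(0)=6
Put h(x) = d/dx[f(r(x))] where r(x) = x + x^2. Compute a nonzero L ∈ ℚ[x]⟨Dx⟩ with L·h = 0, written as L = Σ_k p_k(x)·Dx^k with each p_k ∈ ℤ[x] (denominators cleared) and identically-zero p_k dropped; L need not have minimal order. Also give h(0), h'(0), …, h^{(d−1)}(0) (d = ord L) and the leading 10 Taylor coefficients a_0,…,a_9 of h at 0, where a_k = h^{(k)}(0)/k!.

L = (21 + 72·x + 216·x^2 + 288·x^3 + 144·x^4) + (-6 - 12·x)·Dx + (1 + 4·x + 4·x^2)·Dx^2  (order 2).
h: a_k = 6, 12, -27, -108, -459/4, 135/2, 11097/40, 1377/5, 43011/2240, -56781/224, …
ICs: h(0) = 6, h′(0) = 12.

f: a_k = 0, 6, 0, -9, 0, 81/20, 0, -243/280, 0, 243/2240, …
Substitute x→r, Dx→(1/r')Dx; clear ⇒ L₀.
Derive L from L₀ (diff closure).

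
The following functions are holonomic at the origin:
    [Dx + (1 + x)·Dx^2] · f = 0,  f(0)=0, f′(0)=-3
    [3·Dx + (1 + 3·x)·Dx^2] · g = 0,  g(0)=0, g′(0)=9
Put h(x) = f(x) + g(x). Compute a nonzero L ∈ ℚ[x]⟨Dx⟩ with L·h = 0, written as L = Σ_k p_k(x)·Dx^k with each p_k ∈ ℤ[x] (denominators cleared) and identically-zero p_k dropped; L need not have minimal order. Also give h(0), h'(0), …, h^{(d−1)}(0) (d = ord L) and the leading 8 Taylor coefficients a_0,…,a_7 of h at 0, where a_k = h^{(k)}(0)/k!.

L = 6·Dx + (8 + 12·x)·Dx^2 + (1 + 4·x + 3·x^2)·Dx^3  (order 3).
h: a_k = 0, 6, -12, 26, -60, 726/5, -364, 6558/7, …
ICs: h(0) = 0, h′(0) = 6, h′′(0) = -24.

f: a_k = 0, -3, 3/2, -1, 3/4, -3/5, 1/2, -3/7, …
g: a_k = 0, 9, -27/2, 27, -243/4, 729/5, -729/2, 6561/7, …
f+g: L₀ = lclm(L_f,L_g), ord ≤ 2+2.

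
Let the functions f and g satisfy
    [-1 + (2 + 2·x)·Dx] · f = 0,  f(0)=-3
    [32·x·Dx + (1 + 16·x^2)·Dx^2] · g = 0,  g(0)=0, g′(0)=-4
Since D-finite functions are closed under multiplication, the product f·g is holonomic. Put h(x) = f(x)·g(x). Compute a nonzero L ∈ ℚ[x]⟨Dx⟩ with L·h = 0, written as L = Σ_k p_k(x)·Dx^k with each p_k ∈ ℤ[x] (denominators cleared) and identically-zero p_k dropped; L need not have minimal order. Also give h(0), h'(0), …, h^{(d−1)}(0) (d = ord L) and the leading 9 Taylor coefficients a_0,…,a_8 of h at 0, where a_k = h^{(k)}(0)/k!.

f: a_k = -3, -3/2, 3/8, -3/16, 15/128, -21/256, 63/1024, -99/2048, 1287/32768, …
g: a_k = 0, -4, 0, 64/3, 0, -1024/5, 0, 16384/7, 0, …
Sym-product of L_f,L_g gives L₀ (≤ ord 2).
L = (3 - 64·x - 16·x^2) + (-4 + 124·x + 192·x^2 + 64·x^3)·Dx + (4 + 8·x + 68·x^2 + 128·x^3 + 64·x^4)·Dx^2  (order 2).
h: a_k = 0, 12, 6, -131/2, -125/4, 99509/160, 97129/320, -63582493/8960, -62254327/17920, …
ICs: h(0) = 0, h′(0) = 12.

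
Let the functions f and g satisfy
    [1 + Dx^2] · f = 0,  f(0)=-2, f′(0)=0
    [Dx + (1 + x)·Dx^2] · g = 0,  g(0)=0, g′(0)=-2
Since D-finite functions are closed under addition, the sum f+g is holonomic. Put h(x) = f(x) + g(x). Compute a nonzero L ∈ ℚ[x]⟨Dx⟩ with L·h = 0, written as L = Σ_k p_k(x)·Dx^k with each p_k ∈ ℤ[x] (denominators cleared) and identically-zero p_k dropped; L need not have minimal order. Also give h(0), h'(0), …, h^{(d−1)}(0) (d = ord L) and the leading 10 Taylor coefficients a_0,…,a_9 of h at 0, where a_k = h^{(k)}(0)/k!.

L = (7 + 2·x + x^2)·Dx + (3 + 5·x + 3·x^2 + x^3)·Dx^2 + (7 + 2·x + x^2)·Dx^3 + (3 + 5·x + 3·x^2 + x^3)·Dx^4  (order 4).
h: a_k = -2, -2, 2, -2/3, 5/12, -2/5, 121/360, -2/7, 5039/20160, -2/9, …
ICs: h(0) = -2, h′(0) = -2, h′′(0) = 4, h′′′(0) = -4.

f: a_k = -2, 0, 1, 0, -1/12, 0, 1/360, 0, -1/20160, 0, …
g: a_k = 0, -2, 1, -2/3, 1/2, -2/5, 1/3, -2/7, 1/4, -2/9, …
f+g: L₀ = lclm(L_f,L_g), ord ≤ 2+2.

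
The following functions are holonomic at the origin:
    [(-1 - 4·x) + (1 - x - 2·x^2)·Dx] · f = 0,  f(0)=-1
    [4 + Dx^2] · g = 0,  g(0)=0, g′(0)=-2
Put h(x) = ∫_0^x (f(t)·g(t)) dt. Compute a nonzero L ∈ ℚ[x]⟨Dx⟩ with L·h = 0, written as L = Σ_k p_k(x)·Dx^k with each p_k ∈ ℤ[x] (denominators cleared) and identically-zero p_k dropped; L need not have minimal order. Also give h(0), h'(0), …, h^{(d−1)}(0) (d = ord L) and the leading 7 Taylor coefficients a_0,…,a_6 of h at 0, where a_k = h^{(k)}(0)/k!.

L = (4·x + 8·x^2)·Dx + (2 + 8·x)·Dx^2 + (-1 + x + 2·x^2)·Dx^3  (order 3).
h: a_k = 0, 0, 1, 2/3, 7/6, 26/15, 137/45, …
ICs: h(0) = 0, h′(0) = 0, h′′(0) = 2.

f: a_k = -1, -1, -3, -5, -11, -21, -43, …
g: a_k = 0, -2, 0, 4/3, 0, -4/15, 0, …
L₀ := L_f ⊗_s L_g (sym. prod.), ord ≤ 2.
h=∫h₀ ⇒ L = L₀·Dx.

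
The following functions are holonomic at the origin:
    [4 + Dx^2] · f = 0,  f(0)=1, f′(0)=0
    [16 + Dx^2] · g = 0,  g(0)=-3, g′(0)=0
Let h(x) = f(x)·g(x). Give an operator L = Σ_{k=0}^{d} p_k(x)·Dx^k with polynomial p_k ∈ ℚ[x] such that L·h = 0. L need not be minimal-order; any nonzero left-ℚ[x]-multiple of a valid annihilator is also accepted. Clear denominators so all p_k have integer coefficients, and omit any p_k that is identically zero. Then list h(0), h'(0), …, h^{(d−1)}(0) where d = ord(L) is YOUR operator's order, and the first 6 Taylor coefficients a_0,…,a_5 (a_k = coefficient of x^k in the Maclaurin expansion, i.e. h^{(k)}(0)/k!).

L = 144 + 40·Dx^2 + Dx^4  (order 4).
h: a_k = -3, 0, 30, 0, -82, 0, …
ICs: h(0) = -3, h′(0) = 0, h′′(0) = 60, h′′′(0) = 0.

f: a_k = 1, 0, -2, 0, 2/3, 0, …
g: a_k = -3, 0, 24, 0, -32, 0, …
h₀=f·g: eliminate ⇒ L₀, order ≤ 2·2.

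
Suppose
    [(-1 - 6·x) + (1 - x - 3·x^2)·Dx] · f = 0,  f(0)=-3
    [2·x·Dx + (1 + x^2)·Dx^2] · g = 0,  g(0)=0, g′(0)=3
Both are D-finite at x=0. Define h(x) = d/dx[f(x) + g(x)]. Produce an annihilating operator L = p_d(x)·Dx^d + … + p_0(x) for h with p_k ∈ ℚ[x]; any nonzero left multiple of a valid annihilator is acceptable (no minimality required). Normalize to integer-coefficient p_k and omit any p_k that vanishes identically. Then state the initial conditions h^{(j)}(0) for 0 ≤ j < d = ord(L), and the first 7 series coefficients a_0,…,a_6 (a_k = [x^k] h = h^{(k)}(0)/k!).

L = (-8 + 32·x + 300·x^2 + 504·x^3 + 1134·x^4 + 162·x^6) + (22 + 148·x + 184·x^2 + 576·x^3 + 441·x^4 + 918·x^5 + 27·x^6 + 162·x^7)·Dx + (-4 - 6·x - 18·x^2 + 60·x^3 + 85·x^4 + 75·x^5 + 126·x^6 + 9·x^7 + 27·x^8)·Dx^2  (order 2).
h: a_k = 0, -24, -66, -228, -597, -1746, -4560, …
ICs: h(0) = 0, h′(0) = -24.

f: a_k = -3, -3, -12, -21, -57, -120, -291, …
g: a_k = 0, 3, 0, -1, 0, 3/5, 0, …
Sum ⇒ L₀ = lclm(L_f,L_g) in ℚ(x)⟨Dx⟩.
h=h₀': d/dx-closure on L₀ ⇒ L.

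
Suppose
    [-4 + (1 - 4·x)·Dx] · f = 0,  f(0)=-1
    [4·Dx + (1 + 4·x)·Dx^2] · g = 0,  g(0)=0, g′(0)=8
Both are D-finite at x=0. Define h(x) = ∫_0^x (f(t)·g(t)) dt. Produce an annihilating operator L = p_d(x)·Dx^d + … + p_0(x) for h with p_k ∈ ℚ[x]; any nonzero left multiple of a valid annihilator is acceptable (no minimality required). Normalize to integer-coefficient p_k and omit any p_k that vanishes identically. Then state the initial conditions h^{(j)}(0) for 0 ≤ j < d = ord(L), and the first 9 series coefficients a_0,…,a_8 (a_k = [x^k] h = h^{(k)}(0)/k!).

L = 16·Dx + (4 + 48·x)·Dx^2 + (-1 + 16·x^2)·Dx^3  (order 3).
h: a_k = 0, 0, -4, -16/3, -80/3, -896/15, -12032/45, -75776/105, -326656/105, …
ICs: h(0) = 0, h′(0) = 0, h′′(0) = -8.

f: a_k = -1, -4, -16, -64, -256, -1024, -4096, -16384, -65536, …
g: a_k = 0, 8, -16, 128/3, -128, 2048/5, -4096/3, 32768/7, -16384, …
h₀=f·g: eliminate ⇒ L₀, order ≤ 1·2.
h=∫h₀ ⇒ L = L₀·Dx.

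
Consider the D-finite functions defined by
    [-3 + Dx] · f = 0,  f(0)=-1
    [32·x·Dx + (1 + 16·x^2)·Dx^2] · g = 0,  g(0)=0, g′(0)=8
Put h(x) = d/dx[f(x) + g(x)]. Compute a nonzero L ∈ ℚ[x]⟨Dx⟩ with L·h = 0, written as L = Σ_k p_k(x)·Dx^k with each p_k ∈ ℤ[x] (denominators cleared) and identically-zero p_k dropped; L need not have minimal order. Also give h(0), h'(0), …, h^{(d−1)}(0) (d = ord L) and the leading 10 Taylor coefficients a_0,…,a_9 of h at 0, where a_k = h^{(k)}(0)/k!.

f: a_k = -1, -3, -9/2, -9/2, -27/8, -81/40, -81/80, -243/560, -729/4480, -243/4480, …
g: a_k = 0, 8, 0, -128/3, 0, 2048/5, 0, -32768/7, 0, 524288/9, …
f+g: L₀ = lclm(L_f,L_g), ord ≤ 1+2.
h₀' ⇒ L via d/dx closure of L₀.
L = (96 - 288·x - 4608·x^2 - 4608·x^3) + (-41 + 1248·x^2 - 2304·x^4)·Dx + (3 + 32·x + 96·x^2 + 512·x^3 + 768·x^4)·Dx^2  (order 2).
h: a_k = 5, -9, -283/2, -27/2, 16303/8, -243/40, -2621683/80, -729/560, 2348808053/4480, -729/4480, …
ICs: h(0) = 5, h′(0) = -9.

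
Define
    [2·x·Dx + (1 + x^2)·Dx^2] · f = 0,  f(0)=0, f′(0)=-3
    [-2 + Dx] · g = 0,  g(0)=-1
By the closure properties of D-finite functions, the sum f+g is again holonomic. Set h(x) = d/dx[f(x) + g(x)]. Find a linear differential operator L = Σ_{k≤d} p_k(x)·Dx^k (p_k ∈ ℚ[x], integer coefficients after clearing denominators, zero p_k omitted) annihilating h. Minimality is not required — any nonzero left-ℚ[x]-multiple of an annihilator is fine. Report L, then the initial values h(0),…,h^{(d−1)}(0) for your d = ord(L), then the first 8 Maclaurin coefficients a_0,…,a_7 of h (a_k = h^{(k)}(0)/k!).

f: a_k = 0, -3, 0, 1, 0, -3/5, 0, 3/7, …
g: a_k = -1, -2, -2, -4/3, -2/3, -4/15, -4/45, -8/315, …
h₀=f+g: left-lcm gives L₀, ord ≤ 3.
h₀' ⇒ L via d/dx closure of L₀.
L = (2 - 4·x - 6·x^2 - 4·x^3) + (-3 - x^2 - 2·x^4)·Dx + (1 + x + 2·x^2 + x^3 + x^4)·Dx^2  (order 2).
h: a_k = -5, -4, -1, -8/3, -13/3, -8/15, 127/45, -16/315, …
ICs: h(0) = -5, h′(0) = -4.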